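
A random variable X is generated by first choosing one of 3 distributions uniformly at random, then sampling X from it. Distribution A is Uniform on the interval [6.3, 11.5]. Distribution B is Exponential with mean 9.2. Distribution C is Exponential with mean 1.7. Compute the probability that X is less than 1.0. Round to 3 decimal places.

0.183

Conditional on each component, P(X < 1.0): A: 0; B: 0.102997; C: 0.444694.
By total probability, P(X < 1.0) = 0.333333·0 + 0.333333·0.102997 + 0.333333·0.444694 = 0.182563.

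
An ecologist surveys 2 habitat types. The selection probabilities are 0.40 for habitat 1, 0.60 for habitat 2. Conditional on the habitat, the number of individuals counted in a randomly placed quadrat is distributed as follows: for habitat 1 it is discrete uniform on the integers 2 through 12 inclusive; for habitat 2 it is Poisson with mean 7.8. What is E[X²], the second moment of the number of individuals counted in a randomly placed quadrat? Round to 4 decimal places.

64.7840

For each component E[X²] = Var + (mean)², giving 1: 59; 2: 68.64.
Overall E[X²] = 0.4·59 + 0.6·68.64 = 64.784.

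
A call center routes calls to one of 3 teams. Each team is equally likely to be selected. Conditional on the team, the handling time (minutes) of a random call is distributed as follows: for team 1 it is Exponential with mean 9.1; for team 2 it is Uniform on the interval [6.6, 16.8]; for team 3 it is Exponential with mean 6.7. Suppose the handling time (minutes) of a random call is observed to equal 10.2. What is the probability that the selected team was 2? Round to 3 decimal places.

0.589

Likelihoods f(10.2 | ·): 1: 0.0358234; 2: 0.0980392; 3: 0.0325657.
Posterior ∝ prior × likelihood. Numerator for 2: 0.333333·0.0980392 = 0.0326797.
Normalizing constant: 0.333333·0.0358234 + 0.333333·0.0980392 + 0.333333·0.0325657 = 0.0554761.
P(2 | observation) = 0.0326797 / 0.0554761 = 0.589078.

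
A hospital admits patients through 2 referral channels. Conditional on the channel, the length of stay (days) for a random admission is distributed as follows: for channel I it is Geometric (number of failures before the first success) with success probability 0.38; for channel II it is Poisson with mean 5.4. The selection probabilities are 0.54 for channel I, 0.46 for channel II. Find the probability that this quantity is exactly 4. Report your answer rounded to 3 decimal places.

0.104

Conditional on each channel, P(X = 4): I: 0.0561501; II: 0.16002.
By total probability, P(X = 4) = 0.54·0.0561501 + 0.46·0.16002 = 0.10393.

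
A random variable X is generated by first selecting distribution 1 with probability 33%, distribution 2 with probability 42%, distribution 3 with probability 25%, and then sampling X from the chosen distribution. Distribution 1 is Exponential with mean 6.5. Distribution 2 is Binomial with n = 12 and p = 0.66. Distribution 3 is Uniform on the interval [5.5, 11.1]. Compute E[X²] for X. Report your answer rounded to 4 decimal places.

73.2369

For each component E[X²] = Var + (mean)², giving 1: 84.5; 2: 65.4192; 3: 71.5033.
Overall E[X²] = 0.33·84.5 + 0.42·65.4192 + 0.25·71.5033 = 73.2369.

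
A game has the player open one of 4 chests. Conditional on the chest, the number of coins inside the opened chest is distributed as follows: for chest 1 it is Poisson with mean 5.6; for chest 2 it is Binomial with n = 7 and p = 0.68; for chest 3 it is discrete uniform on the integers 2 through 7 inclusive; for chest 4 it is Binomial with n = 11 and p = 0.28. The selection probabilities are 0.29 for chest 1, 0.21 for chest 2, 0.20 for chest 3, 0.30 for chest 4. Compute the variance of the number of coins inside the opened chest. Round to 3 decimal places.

4.160

Per component, 1: μ=5.6, E[X²]=36.96; 2: μ=4.76, E[X²]=24.1808; 3: μ=4.5, E[X²]=23.1667; 4: μ=3.08, E[X²]=11.704.
E[X] = 0.29·5.6 + 0.21·4.76 + 0.2·4.5 + 0.3·3.08 = 4.4476.
E[X²] = 0.29·36.96 + 0.21·24.1808 + 0.2·23.1667 + 0.3·11.704 = 23.9409.
Var(X) = E[X²] − (E[X])² = 23.9409 − 19.7811 = 4.15976.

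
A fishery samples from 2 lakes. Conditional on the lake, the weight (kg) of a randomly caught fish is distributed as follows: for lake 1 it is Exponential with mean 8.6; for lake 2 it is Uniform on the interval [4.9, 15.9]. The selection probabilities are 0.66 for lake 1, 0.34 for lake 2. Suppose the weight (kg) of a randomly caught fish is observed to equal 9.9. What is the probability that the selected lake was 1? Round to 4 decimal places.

0.4399

Likelihoods f(9.9 | ·): 1: 0.0367754; 2: 0.0909091.
Posterior ∝ prior × likelihood. Numerator for 1: 0.66·0.0367754 = 0.0242718.
Normalizing constant: 0.66·0.0367754 + 0.34·0.0909091 = 0.0551809.
P(1 | observation) = 0.0242718 / 0.0551809 = 0.439859.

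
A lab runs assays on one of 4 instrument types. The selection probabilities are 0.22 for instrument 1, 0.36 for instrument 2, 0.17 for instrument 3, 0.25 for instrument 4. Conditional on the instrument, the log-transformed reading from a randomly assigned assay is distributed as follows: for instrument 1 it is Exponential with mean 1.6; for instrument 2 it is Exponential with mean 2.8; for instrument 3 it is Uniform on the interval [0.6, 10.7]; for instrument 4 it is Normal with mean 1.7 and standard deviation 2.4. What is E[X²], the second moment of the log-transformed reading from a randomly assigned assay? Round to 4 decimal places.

15.8057

For each component E[X²] = Var + (mean)², giving 1: 5.12; 2: 15.68; 3: 40.4233; 4: 8.65.
Overall E[X²] = 0.22·5.12 + 0.36·15.68 + 0.17·40.4233 + 0.25·8.65 = 15.8057.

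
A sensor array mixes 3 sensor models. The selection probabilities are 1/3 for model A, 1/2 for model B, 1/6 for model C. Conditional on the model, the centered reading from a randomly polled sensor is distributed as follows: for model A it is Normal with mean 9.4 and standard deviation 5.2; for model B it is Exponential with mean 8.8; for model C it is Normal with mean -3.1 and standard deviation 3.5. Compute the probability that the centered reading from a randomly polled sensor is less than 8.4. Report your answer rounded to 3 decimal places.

0.615

Conditional on each model, P(X < 8.4): A: 0.423751; B: 0.615013; C: 0.999491.
By total probability, P(X < 8.4) = 0.333333·0.423751 + 0.5·0.615013 + 0.166667·0.999491 = 0.615339.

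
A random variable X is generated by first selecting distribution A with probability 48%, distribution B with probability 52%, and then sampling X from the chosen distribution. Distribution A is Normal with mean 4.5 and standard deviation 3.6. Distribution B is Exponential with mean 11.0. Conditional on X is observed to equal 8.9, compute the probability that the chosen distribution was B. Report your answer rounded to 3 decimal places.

0.455

Likelihoods f(8.9 | ·): A: 0.0525082; B: 0.0404784.
Posterior ∝ prior × likelihood. Numerator for B: 0.52·0.0404784 = 0.0210488.
Normalizing constant: 0.48·0.0525082 + 0.52·0.0404784 = 0.0462527.
P(B | observation) = 0.0210488 / 0.0462527 = 0.455082.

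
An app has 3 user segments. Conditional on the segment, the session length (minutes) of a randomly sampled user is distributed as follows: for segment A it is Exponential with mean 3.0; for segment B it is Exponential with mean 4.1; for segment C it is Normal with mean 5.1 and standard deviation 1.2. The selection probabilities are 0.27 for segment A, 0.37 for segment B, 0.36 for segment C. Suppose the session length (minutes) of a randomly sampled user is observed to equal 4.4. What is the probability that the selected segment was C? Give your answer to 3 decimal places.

Likelihoods f(4.4 | ·): A: 0.0768977; B: 0.0833958; C: 0.280439.
Posterior ∝ prior × likelihood. Numerator for C: 0.36·0.280439 = 0.100958.
Normalizing constant: 0.27·0.0768977 + 0.37·0.0833958 + 0.36·0.280439 = 0.152577.
P(C | observation) = 0.100958 / 0.152577 = 0.661686.

0.662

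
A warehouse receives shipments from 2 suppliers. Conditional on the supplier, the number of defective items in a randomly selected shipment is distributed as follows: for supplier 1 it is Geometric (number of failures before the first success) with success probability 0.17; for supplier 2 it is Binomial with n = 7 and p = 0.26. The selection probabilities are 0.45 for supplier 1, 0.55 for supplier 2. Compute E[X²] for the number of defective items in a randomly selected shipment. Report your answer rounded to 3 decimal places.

For each component E[X²] = Var + (mean)², giving 1: 52.5571; 2: 4.6592.
Overall E[X²] = 0.45·52.5571 + 0.55·4.6592 = 26.2133.

26.213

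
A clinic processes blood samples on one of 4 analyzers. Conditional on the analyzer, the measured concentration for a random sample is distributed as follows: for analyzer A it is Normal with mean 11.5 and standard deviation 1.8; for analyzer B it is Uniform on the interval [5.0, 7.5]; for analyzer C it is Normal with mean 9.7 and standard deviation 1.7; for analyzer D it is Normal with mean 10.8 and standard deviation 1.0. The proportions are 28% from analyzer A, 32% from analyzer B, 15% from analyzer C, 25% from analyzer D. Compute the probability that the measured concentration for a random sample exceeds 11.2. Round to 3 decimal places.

Conditional on each analyzer, P(X > 11.2): A: 0.566184; B: 0; C: 0.188793; D: 0.344578.
By total probability, P(X > 11.2) = 0.28·0.566184 + 0.32·0 + 0.15·0.188793 + 0.25·0.344578 = 0.272995.

0.273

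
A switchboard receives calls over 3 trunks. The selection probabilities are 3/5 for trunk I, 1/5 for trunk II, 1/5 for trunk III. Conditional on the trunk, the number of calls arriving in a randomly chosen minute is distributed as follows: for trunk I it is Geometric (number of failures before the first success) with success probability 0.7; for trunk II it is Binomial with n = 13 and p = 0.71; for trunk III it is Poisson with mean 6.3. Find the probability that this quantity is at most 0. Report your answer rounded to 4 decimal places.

0.4204

Conditional on each trunk, P(X ≤ 0): I: 0.7; II: 1.02606e-07; III: 0.0018363.
By total probability, P(X ≤ 0) = 0.6·0.7 + 0.2·1.02606e-07 + 0.2·0.0018363 = 0.420367.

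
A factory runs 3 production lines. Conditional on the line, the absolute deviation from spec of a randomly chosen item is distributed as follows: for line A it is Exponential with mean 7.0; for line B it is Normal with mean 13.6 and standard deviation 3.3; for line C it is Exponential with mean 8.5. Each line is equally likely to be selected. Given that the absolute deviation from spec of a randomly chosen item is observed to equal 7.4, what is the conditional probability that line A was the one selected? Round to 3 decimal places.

Likelihoods f(7.4 | ·): A: 0.0496353; B: 0.0206967; C: 0.0492594.
Posterior ∝ prior × likelihood. Numerator for A: 0.333333·0.0496353 = 0.0165451.
Normalizing constant: 0.333333·0.0496353 + 0.333333·0.0206967 + 0.333333·0.0492594 = 0.0398638.
P(A | observation) = 0.0165451 / 0.0398638 = 0.415041.

0.415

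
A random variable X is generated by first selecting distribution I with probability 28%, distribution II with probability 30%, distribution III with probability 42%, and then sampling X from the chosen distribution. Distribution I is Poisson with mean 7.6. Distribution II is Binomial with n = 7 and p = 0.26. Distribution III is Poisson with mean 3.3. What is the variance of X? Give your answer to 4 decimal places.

Per component, I: μ=7.6, E[X²]=65.36; II: μ=1.82, E[X²]=4.6592; III: μ=3.3, E[X²]=14.19.
E[X] = 0.28·7.6 + 0.3·1.82 + 0.42·3.3 = 4.06.
E[X²] = 0.28·65.36 + 0.3·4.6592 + 0.42·14.19 = 25.6584.
Var(X) = E[X²] − (E[X])² = 25.6584 − 16.4836 = 9.17476.

9.1748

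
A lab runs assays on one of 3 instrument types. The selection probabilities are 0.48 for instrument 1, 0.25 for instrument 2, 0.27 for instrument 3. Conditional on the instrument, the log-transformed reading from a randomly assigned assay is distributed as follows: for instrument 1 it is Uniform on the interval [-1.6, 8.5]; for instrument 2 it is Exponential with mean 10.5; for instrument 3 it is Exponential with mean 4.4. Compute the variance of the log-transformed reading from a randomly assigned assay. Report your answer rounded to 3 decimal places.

45.463

Per component, 1: μ=3.45, E[X²]=20.4033; 2: μ=10.5, E[X²]=220.5; 3: μ=4.4, E[X²]=38.72.
E[X] = 0.48·3.45 + 0.25·10.5 + 0.27·4.4 = 5.469.
E[X²] = 0.48·20.4033 + 0.25·220.5 + 0.27·38.72 = 75.373.
Var(X) = E[X²] − (E[X])² = 75.373 − 29.91 = 45.463.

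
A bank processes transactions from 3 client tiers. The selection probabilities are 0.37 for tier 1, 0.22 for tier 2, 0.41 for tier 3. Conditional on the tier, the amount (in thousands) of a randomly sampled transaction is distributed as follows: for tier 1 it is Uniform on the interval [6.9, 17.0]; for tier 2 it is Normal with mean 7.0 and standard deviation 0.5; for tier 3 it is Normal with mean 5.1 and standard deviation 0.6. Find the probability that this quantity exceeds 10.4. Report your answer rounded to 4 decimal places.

Conditional on each tier, P(X > 10.4): 1: 0.653465; 2: 5.23093e-12; 3: 0.
By total probability, P(X > 10.4) = 0.37·0.653465 + 0.22·5.23093e-12 + 0.41·0 = 0.241782.

0.2418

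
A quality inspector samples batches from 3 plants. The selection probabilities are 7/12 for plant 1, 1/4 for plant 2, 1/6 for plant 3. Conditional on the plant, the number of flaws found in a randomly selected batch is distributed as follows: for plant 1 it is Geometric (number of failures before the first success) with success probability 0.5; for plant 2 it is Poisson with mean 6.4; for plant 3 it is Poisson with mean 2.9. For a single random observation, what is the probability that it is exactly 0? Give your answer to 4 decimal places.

Conditional on each plant, P(X = 0): 1: 0.5; 2: 0.00166156; 3: 0.0550232.
By total probability, P(X = 0) = 0.583333·0.5 + 0.25·0.00166156 + 0.166667·0.0550232 = 0.301253.

0.3013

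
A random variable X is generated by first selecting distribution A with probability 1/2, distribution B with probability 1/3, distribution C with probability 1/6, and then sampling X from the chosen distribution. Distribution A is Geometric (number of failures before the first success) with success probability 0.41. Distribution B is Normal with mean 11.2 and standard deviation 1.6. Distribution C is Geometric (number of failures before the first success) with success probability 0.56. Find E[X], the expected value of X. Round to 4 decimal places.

Component means — A: 1.43902; B: 11.2; C: 0.785714.
E[X] = 0.5·1.43902 + 0.333333·11.2 + 0.166667·0.785714 = 4.5838.

4.5838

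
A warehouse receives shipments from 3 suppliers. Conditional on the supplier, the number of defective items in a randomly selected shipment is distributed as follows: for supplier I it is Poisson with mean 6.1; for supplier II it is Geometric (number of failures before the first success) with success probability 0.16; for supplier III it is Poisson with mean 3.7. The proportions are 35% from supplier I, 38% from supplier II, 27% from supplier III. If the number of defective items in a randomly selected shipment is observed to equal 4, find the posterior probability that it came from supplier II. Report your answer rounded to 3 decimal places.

Likelihoods P(X=4 | ·): I: 0.129393; II: 0.0796594; III: 0.193066.
Posterior ∝ prior × likelihood. Numerator for II: 0.38·0.0796594 = 0.0302706.
Normalizing constant: 0.35·0.129393 + 0.38·0.0796594 + 0.27·0.193066 = 0.127686.
P(II | observation) = 0.0302706 / 0.127686 = 0.23707.

0.237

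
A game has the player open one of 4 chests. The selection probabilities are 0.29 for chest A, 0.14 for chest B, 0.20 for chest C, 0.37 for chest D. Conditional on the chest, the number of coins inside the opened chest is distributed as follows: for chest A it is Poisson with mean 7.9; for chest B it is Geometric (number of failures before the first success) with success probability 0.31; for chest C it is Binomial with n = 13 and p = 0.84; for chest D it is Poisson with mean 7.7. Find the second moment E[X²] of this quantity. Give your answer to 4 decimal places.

71.0737

For each component E[X²] = Var + (mean)², giving A: 70.31; B: 12.1342; C: 120.994; D: 66.99.
Overall E[X²] = 0.29·70.31 + 0.14·12.1342 + 0.2·120.994 + 0.37·66.99 = 71.0737.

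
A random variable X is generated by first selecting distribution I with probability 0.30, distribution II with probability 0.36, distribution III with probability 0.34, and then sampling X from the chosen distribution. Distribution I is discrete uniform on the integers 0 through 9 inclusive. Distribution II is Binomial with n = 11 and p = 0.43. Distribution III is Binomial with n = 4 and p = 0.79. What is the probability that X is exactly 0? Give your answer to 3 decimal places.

0.031

Conditional on each component, P(X = 0): I: 0.1; II: 0.00206359; III: 0.00194481.
By total probability, P(X = 0) = 0.3·0.1 + 0.36·0.00206359 + 0.34·0.00194481 = 0.0314041.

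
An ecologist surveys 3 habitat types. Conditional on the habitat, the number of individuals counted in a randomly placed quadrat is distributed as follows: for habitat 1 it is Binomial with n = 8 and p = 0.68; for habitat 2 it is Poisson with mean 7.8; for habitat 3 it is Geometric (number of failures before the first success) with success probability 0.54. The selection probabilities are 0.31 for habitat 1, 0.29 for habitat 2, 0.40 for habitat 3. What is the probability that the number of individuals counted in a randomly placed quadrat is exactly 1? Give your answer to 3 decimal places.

0.101

Conditional on each habitat, P(X = 1): 1: 0.00186917; 2: 0.00319593; 3: 0.2484.
By total probability, P(X = 1) = 0.31·0.00186917 + 0.29·0.00319593 + 0.4·0.2484 = 0.100866.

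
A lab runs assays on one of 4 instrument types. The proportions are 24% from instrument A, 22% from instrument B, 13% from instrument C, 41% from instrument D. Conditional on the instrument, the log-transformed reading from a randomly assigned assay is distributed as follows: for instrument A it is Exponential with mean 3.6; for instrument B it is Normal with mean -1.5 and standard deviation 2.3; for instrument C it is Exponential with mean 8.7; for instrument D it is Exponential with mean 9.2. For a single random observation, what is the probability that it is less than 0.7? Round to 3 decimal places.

Conditional on each instrument, P(X < 0.7): A: 0.176708; B: 0.830596; C: 0.077308; D: 0.0732644.
By total probability, P(X < 0.7) = 0.24·0.176708 + 0.22·0.830596 + 0.13·0.077308 + 0.41·0.0732644 = 0.265229.

0.265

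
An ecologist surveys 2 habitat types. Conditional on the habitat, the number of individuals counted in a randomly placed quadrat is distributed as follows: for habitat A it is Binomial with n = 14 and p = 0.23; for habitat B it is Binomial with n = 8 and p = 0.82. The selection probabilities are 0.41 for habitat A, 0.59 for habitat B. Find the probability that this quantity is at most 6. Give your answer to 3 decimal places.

0.657

Conditional on each habitat, P(X ≤ 6): A: 0.975206; B: 0.436615.
By total probability, P(X ≤ 6) = 0.41·0.975206 + 0.59·0.436615 = 0.657437.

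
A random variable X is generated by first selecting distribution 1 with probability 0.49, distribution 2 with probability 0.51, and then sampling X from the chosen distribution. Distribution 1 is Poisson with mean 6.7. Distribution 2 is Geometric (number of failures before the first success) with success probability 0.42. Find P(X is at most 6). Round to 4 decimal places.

0.7414

Conditional on each component, P(X ≤ 6): 1: 0.495297; 2: 0.97792.
By total probability, P(X ≤ 6) = 0.49·0.495297 + 0.51·0.97792 = 0.741435.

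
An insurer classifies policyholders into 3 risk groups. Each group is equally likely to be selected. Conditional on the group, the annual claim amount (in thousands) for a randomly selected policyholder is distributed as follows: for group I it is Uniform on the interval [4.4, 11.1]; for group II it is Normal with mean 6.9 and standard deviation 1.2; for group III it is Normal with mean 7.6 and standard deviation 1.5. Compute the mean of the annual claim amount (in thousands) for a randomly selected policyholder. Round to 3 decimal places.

7.417

Component means — I: 7.75; II: 6.9; III: 7.6.
E[X] = 0.333333·7.75 + 0.333333·6.9 + 0.333333·7.6 = 7.41667.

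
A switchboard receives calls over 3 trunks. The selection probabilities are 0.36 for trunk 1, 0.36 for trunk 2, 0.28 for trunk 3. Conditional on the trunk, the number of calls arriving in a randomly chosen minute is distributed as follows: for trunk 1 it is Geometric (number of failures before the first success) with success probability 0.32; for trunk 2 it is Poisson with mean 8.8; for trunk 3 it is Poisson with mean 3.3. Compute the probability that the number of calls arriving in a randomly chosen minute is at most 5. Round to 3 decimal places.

Conditional on each trunk, P(X ≤ 5): 1: 0.901133; 2: 0.128387; 3: 0.882877.
By total probability, P(X ≤ 5) = 0.36·0.901133 + 0.36·0.128387 + 0.28·0.882877 = 0.617832.

0.618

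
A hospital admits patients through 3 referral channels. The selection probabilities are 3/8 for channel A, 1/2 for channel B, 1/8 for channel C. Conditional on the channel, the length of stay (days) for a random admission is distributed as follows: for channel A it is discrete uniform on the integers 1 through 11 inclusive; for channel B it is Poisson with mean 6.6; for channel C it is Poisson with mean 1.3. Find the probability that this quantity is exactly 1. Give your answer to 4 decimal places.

Conditional on each channel, P(X = 1): A: 0.0909091; B: 0.00897843; C: 0.354291.
By total probability, P(X = 1) = 0.375·0.0909091 + 0.5·0.00897843 + 0.125·0.354291 = 0.0828665.

0.0829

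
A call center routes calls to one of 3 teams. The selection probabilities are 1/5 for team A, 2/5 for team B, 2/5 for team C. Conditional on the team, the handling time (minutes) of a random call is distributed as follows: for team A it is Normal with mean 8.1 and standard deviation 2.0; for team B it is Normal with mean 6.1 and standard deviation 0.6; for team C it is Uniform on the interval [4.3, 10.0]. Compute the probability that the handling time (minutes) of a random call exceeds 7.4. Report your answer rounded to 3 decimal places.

0.316

Conditional on each team, P(X > 7.4): A: 0.636831; B: 0.0151301; C: 0.45614.
By total probability, P(X > 7.4) = 0.2·0.636831 + 0.4·0.0151301 + 0.4·0.45614 = 0.315874.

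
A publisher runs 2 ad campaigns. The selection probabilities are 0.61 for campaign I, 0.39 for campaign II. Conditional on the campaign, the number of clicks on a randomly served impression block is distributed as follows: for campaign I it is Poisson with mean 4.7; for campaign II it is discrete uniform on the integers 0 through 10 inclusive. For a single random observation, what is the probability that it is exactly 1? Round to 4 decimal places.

0.0615

Conditional on each campaign, P(X = 1): I: 0.0427478; II: 0.0909091.
By total probability, P(X = 1) = 0.61·0.0427478 + 0.39·0.0909091 = 0.0615307.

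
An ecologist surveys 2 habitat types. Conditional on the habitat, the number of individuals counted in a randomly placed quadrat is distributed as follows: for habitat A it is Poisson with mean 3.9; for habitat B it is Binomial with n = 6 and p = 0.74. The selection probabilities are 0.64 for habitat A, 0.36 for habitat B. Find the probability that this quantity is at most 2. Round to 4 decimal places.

0.1775

Conditional on each habitat, P(X ≤ 2): A: 0.253125; B: 0.0431203.
By total probability, P(X ≤ 2) = 0.64·0.253125 + 0.36·0.0431203 = 0.177523.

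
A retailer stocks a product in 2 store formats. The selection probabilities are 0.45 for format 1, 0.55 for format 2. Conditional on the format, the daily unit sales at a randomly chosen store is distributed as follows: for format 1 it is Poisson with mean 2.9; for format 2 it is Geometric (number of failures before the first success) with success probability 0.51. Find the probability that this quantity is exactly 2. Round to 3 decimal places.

0.171

Conditional on each format, P(X = 2): 1: 0.231373; 2: 0.122451.
By total probability, P(X = 2) = 0.45·0.231373 + 0.55·0.122451 = 0.171466.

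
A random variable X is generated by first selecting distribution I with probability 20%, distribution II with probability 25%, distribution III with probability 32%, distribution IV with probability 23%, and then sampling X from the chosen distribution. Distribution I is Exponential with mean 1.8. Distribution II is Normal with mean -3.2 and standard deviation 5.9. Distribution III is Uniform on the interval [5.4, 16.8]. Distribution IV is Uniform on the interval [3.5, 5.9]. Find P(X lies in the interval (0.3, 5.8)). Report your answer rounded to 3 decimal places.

0.446

Conditional on each component, P(0.3 < X < 5.8): I: 0.806615; II: 0.21294; III: 0.0350877; IV: 0.958333.
By total probability, P(0.3 < X < 5.8) = 0.2·0.806615 + 0.25·0.21294 + 0.32·0.0350877 + 0.23·0.958333 = 0.446203.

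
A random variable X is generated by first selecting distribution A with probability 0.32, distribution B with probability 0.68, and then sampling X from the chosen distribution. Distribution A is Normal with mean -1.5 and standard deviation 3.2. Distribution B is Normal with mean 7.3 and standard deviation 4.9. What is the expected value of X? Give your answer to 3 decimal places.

4.484

Component means — A: -1.5; B: 7.3.
E[X] = 0.32·-1.5 + 0.68·7.3 = 4.484.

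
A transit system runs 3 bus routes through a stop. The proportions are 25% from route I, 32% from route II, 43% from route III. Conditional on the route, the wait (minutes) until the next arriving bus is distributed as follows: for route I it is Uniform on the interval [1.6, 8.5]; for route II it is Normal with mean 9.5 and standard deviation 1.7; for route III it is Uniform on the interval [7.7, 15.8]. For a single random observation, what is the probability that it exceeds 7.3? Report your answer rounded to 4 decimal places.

0.7622

Conditional on each route, P(X > 7.3): I: 0.173913; II: 0.902188; III: 1.
By total probability, P(X > 7.3) = 0.25·0.173913 + 0.32·0.902188 + 0.43·1 = 0.762178.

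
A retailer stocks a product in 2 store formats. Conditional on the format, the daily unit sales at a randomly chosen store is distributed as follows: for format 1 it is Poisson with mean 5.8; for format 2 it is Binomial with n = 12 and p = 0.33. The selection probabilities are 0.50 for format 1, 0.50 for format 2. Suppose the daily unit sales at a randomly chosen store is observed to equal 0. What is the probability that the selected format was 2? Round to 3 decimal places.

0.730

Likelihoods P(X=0 | ·): 1: 0.00302755; 2: 0.00818272.
Posterior ∝ prior × likelihood. Numerator for 2: 0.5·0.00818272 = 0.00409136.
Normalizing constant: 0.5·0.00302755 + 0.5·0.00818272 = 0.00560514.
P(2 | observation) = 0.00409136 / 0.00560514 = 0.72993.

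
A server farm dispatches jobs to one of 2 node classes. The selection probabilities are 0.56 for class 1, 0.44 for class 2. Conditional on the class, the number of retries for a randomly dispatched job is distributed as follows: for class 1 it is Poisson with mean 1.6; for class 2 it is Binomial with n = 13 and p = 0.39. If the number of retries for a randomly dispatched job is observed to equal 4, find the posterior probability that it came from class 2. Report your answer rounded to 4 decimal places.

0.7338

Likelihoods P(X=4 | ·): 1: 0.0551312; 2: 0.193434.
Posterior ∝ prior × likelihood. Numerator for 2: 0.44·0.193434 = 0.085111.
Normalizing constant: 0.56·0.0551312 + 0.44·0.193434 = 0.115984.
P(2 | observation) = 0.085111 / 0.115984 = 0.733814.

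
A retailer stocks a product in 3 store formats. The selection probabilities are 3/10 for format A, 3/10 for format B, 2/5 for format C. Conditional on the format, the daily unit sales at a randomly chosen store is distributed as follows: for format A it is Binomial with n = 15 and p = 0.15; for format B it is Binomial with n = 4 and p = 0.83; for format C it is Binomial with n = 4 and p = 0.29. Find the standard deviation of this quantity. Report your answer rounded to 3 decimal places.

Per component, A: μ=2.25, E[X²]=6.975; B: μ=3.32, E[X²]=11.5868; C: μ=1.16, E[X²]=2.1692.
E[X] = 0.3·2.25 + 0.3·3.32 + 0.4·1.16 = 2.135.
E[X²] = 0.3·6.975 + 0.3·11.5868 + 0.4·2.1692 = 6.43622.
Var(X) = E[X²] − (E[X])² = 6.43622 − 4.55822 = 1.878.
SD(X) = √1.878 = 1.3704.

1.370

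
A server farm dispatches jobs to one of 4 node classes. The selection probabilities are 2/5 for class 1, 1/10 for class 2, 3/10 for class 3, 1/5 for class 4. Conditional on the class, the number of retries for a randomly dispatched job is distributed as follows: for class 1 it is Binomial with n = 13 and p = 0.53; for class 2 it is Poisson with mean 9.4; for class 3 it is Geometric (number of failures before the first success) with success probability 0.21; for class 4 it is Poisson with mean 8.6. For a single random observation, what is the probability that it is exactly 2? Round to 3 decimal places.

Conditional on each class, P(X = 2): 1: 0.00541655; 2: 0.00365475; 3: 0.131061; 4: 0.00680823.
By total probability, P(X = 2) = 0.4·0.00541655 + 0.1·0.00365475 + 0.3·0.131061 + 0.2·0.00680823 = 0.043212.

0.043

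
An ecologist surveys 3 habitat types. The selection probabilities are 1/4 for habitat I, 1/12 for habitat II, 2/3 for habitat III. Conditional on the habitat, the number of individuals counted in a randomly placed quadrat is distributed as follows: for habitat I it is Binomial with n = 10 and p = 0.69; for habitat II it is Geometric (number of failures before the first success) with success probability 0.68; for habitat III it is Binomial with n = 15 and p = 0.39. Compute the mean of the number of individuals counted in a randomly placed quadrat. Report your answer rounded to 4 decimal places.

5.6642

Component means — I: 6.9; II: 0.470588; III: 5.85.
E[X] = 0.25·6.9 + 0.0833333·0.470588 + 0.666667·5.85 = 5.66422.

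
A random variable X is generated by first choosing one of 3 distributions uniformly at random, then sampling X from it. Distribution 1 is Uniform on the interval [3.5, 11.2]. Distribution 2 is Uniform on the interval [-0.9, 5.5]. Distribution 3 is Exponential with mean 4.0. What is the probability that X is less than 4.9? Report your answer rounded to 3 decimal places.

0.598

Conditional on each component, P(X < 4.9): 1: 0.181818; 2: 0.90625; 3: 0.706242.
By total probability, P(X < 4.9) = 0.333333·0.181818 + 0.333333·0.90625 + 0.333333·0.706242 = 0.598103.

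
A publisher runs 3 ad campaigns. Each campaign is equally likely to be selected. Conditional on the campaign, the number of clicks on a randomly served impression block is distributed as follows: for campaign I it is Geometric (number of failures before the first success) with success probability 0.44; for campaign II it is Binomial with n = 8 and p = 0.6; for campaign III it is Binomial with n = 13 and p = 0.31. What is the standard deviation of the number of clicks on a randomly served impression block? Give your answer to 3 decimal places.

Per component, I: μ=1.27273, E[X²]=4.5124; II: μ=4.8, E[X²]=24.96; III: μ=4.03, E[X²]=19.0216.
E[X] = 0.333333·1.27273 + 0.333333·4.8 + 0.333333·4.03 = 3.36758.
E[X²] = 0.333333·4.5124 + 0.333333·24.96 + 0.333333·19.0216 = 16.1647.
Var(X) = E[X²] − (E[X])² = 16.1647 − 11.3406 = 4.8241.
SD(X) = √4.8241 = 2.19638.

2.196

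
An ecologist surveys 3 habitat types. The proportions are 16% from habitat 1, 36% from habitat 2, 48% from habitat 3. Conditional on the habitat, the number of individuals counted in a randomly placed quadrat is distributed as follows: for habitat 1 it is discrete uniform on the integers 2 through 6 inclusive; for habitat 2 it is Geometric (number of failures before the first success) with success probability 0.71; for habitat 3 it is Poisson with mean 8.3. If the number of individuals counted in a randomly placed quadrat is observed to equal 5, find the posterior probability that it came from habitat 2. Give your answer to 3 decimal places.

Likelihoods P(X=5 | ·): 1: 0.2; 2: 0.00145629; 3: 0.0815765.
Posterior ∝ prior × likelihood. Numerator for 2: 0.36·0.00145629 = 0.000524265.
Normalizing constant: 0.16·0.2 + 0.36·0.00145629 + 0.48·0.0815765 = 0.071681.
P(2 | observation) = 0.000524265 / 0.071681 = 0.00731386.

0.007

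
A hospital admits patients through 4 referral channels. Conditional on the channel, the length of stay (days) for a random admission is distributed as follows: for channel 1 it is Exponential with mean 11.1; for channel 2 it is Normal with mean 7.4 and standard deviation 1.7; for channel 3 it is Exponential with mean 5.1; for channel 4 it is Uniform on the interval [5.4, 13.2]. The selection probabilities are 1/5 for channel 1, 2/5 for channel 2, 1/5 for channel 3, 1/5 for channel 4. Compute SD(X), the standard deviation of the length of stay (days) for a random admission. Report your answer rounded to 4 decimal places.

Per component, 1: μ=11.1, E[X²]=246.42; 2: μ=7.4, E[X²]=57.65; 3: μ=5.1, E[X²]=52.02; 4: μ=9.3, E[X²]=91.56.
E[X] = 0.2·11.1 + 0.4·7.4 + 0.2·5.1 + 0.2·9.3 = 8.06.
E[X²] = 0.2·246.42 + 0.4·57.65 + 0.2·52.02 + 0.2·91.56 = 101.06.
Var(X) = E[X²] − (E[X])² = 101.06 − 64.9636 = 36.0964.
SD(X) = √36.0964 = 6.00803.

6.0080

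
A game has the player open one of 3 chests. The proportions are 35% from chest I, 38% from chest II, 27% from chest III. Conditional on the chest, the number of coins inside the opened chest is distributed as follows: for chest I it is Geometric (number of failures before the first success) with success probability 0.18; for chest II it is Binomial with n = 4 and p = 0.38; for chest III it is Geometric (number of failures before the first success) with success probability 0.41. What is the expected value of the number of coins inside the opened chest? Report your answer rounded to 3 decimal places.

Component means — I: 4.55556; II: 1.52; III: 1.43902.
E[X] = 0.35·4.55556 + 0.38·1.52 + 0.27·1.43902 = 2.56058.

2.561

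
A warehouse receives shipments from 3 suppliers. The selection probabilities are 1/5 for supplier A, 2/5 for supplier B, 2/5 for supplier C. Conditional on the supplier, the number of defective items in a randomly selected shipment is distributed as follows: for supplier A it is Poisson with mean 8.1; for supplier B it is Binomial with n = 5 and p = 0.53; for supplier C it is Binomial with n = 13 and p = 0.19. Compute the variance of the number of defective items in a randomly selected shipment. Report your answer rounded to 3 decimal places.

Per component, A: μ=8.1, E[X²]=73.71; B: μ=2.65, E[X²]=8.268; C: μ=2.47, E[X²]=8.1016.
E[X] = 0.2·8.1 + 0.4·2.65 + 0.4·2.47 = 3.668.
E[X²] = 0.2·73.71 + 0.4·8.268 + 0.4·8.1016 = 21.2898.
Var(X) = E[X²] − (E[X])² = 21.2898 − 13.4542 = 7.83562.

7.836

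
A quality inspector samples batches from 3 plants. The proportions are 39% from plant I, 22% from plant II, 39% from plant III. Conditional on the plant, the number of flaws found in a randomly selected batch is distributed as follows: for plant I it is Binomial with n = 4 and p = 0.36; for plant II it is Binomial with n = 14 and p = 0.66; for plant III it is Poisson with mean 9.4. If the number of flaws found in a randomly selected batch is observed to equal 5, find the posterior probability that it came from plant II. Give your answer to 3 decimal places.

Likelihoods P(X=5 | ·): I: 0; II: 0.0152228; III: 0.0505929.
Posterior ∝ prior × likelihood. Numerator for II: 0.22·0.0152228 = 0.00334901.
Normalizing constant: 0.39·0 + 0.22·0.0152228 + 0.39·0.0505929 = 0.0230803.
P(II | observation) = 0.00334901 / 0.0230803 = 0.145103.

0.145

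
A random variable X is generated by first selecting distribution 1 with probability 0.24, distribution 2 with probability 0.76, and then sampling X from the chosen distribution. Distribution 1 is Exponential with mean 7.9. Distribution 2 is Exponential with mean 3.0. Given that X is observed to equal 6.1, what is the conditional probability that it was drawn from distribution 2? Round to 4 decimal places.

0.7026

Likelihoods f(6.1 | ·): 1: 0.0584833; 2: 0.0436328.
Posterior ∝ prior × likelihood. Numerator for 2: 0.76·0.0436328 = 0.0331609.
Normalizing constant: 0.24·0.0584833 + 0.76·0.0436328 = 0.0471969.
P(2 | observation) = 0.0331609 / 0.0471969 = 0.702608.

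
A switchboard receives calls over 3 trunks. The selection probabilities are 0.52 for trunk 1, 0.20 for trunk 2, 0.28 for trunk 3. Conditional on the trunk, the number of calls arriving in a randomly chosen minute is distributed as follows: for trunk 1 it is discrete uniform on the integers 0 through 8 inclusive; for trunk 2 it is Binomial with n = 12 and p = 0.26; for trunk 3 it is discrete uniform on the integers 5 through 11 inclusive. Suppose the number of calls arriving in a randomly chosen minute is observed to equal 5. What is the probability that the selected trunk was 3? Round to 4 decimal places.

0.3315

Likelihoods P(X=5 | ·): 1: 0.111111; 2: 0.114344; 3: 0.142857.
Posterior ∝ prior × likelihood. Numerator for 3: 0.28·0.142857 = 0.04.
Normalizing constant: 0.52·0.111111 + 0.2·0.114344 + 0.28·0.142857 = 0.120647.
P(3 | observation) = 0.04 / 0.120647 = 0.331547.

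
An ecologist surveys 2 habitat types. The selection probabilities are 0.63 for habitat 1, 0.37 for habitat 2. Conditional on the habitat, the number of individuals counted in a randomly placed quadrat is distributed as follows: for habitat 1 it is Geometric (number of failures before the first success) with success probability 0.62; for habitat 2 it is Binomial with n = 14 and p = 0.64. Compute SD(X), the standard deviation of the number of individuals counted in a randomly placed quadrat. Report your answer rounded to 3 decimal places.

Per component, 1: μ=0.612903, E[X²]=1.3642; 2: μ=8.96, E[X²]=83.5072.
E[X] = 0.63·0.612903 + 0.37·8.96 = 3.70133.
E[X²] = 0.63·1.3642 + 0.37·83.5072 = 31.7571.
Var(X) = E[X²] − (E[X])² = 31.7571 − 13.6998 = 18.0573.
SD(X) = √18.0573 = 4.24939.

4.249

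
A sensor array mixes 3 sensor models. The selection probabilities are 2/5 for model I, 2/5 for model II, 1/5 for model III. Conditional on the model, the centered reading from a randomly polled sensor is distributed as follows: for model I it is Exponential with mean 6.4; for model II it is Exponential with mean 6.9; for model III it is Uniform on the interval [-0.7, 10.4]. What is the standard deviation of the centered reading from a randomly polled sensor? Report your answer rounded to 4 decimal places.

Per component, I: μ=6.4, E[X²]=81.92; II: μ=6.9, E[X²]=95.22; III: μ=4.85, E[X²]=33.79.
E[X] = 0.4·6.4 + 0.4·6.9 + 0.2·4.85 = 6.29.
E[X²] = 0.4·81.92 + 0.4·95.22 + 0.2·33.79 = 77.614.
Var(X) = E[X²] − (E[X])² = 77.614 − 39.5641 = 38.0499.
SD(X) = √38.0499 = 6.16846.

6.1685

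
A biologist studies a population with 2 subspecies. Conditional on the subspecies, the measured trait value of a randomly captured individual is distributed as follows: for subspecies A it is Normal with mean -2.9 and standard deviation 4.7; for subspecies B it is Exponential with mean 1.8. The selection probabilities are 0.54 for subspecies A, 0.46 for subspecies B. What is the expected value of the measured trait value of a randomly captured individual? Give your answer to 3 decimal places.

-0.738

Component means — A: -2.9; B: 1.8.
E[X] = 0.54·-2.9 + 0.46·1.8 = -0.738.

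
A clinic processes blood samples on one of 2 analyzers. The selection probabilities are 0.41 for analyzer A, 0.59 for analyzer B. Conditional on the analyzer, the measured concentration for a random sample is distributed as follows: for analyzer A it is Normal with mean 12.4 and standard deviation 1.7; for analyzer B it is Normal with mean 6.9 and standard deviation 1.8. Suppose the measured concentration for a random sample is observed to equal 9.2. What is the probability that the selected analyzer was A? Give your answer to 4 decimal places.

0.2206

Likelihoods f(9.2 | ·): A: 0.0399074; B: 0.0979711.
Posterior ∝ prior × likelihood. Numerator for A: 0.41·0.0399074 = 0.016362.
Normalizing constant: 0.41·0.0399074 + 0.59·0.0979711 = 0.074165.
P(A | observation) = 0.016362 / 0.074165 = 0.220617.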